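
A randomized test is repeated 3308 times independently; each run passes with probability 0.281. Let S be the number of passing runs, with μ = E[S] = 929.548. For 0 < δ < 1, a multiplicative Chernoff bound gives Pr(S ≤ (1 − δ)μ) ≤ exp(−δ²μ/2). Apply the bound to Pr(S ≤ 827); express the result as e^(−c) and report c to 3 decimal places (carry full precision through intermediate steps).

Write 827 = (1 − δ)μ, so δ = 1 − 827/929.548 = 0.1103203…
Then the exponent is δ²μ/2 = (μ − 827)²/(2μ) = 5.656562.

5.657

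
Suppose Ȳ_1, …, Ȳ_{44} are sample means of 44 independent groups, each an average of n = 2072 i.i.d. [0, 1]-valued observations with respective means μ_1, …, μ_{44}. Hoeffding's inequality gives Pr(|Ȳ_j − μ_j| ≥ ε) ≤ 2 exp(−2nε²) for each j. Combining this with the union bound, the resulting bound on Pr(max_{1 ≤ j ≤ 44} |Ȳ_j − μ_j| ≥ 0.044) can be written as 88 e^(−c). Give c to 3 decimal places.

8.023

Union bound over the 44 events: Pr(max_{1 ≤ j ≤ 44} |Ȳ_j − μ_j| ≥ 0.044) ≤ 44·2·exp(−2nε²) = 88 exp(−2·2072·0.044²).
So c = 2·2072·0.044² = 8.0228.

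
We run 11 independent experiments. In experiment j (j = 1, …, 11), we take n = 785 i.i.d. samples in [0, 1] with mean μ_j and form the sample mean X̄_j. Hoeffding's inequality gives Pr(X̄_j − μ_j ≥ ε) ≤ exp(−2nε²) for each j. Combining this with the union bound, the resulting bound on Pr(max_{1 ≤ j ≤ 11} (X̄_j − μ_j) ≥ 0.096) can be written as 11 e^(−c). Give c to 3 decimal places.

Union bound over the 11 events: Pr(max_{1 ≤ j ≤ 11} (X̄_j − μ_j) ≥ 0.096) ≤ 11·exp(−2nε²) = 11 exp(−2·785·0.096²).
So c = 2·785·0.096² = 14.4691.

14.469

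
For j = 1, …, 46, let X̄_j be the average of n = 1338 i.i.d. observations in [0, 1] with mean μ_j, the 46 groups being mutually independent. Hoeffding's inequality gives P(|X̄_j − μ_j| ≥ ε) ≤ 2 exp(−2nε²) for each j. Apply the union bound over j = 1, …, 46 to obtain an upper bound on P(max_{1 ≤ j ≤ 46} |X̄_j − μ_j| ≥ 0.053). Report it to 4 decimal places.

Per-experiment Hoeffding bound: 2·exp(−2·1338·0.053²) = 2·exp(−7.51688) = 0.0010876.
Union bound over 46 events: 46·0.0010876 = 0.05003.

0.0500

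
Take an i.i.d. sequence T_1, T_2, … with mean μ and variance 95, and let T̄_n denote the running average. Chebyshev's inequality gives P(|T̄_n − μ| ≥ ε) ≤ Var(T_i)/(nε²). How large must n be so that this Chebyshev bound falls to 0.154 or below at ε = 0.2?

Require 95/(n·0.2²) ≤ 0.154, i.e. n ≥ 95/(0.154·0.2²) = 15422.078.
The smallest integer n is 15423.

15423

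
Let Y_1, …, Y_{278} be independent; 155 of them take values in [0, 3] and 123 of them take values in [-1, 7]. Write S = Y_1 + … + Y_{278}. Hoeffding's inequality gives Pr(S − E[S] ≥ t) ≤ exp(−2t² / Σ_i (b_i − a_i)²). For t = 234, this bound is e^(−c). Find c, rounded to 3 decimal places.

Σ(b_i − a_i)² = 155·3² + 123·8² = 9267.
c = 2t² / 9267 = 2·234² / 9267 = 11.8174.

11.817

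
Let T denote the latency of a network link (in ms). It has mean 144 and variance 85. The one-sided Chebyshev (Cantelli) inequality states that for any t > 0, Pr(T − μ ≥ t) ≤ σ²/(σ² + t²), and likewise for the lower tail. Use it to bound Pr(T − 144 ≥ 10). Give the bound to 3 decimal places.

Here σ² = 85 and t = 10, so σ² + t² = 185.
Cantelli's bound: 85/185 = 0.4595.

0.459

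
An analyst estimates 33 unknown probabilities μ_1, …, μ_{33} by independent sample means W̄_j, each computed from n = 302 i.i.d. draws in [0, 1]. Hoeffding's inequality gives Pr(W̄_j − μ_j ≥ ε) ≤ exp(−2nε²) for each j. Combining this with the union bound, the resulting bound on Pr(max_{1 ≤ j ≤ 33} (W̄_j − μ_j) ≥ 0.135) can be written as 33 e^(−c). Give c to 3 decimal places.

11.008

Union bound over the 33 events: Pr(max_{1 ≤ j ≤ 33} (W̄_j − μ_j) ≥ 0.135) ≤ 33·exp(−2nε²) = 33 exp(−2·302·0.135²).
So c = 2·302·0.135² = 11.0079.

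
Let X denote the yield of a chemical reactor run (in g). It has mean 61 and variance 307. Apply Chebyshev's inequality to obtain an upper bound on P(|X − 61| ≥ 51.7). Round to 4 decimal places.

0.1149

Chebyshev: P(|X − μ| ≥ t) ≤ Var(X)/t².
Bound = 307 / 2672.89 = 0.1149.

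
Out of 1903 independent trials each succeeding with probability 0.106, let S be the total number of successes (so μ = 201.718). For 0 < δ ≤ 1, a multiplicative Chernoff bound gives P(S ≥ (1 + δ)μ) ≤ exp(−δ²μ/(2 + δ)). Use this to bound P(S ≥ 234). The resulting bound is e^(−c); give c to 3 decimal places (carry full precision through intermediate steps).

2.392

Write 234 = (1 + δ)μ, so δ = 234/201.718 − 1 = 0.1600353…
Then the exponent is δ²μ/(2 + δ) = (234 − μ)² / (μ·(2 + δ)) = 2.391748.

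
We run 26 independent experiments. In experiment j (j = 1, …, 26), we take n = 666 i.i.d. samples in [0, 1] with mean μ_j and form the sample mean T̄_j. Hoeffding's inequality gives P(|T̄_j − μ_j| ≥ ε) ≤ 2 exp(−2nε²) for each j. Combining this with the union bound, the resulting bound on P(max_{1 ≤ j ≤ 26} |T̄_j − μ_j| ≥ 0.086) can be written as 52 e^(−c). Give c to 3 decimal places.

9.851

Union bound over the 26 events: P(max_{1 ≤ j ≤ 26} |T̄_j − μ_j| ≥ 0.086) ≤ 26·2·exp(−2nε²) = 52 exp(−2·666·0.086²).
So c = 2·666·0.086² = 9.8515.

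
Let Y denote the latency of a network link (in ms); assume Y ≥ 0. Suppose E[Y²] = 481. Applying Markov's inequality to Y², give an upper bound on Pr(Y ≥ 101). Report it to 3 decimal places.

0.047

Since Y ≥ 0, the event {Y ≥ 101} is the same as {Y² ≥ 10201}.
Markov's inequality applied to Y² gives Pr(Y² ≥ 10201) ≤ E[Y²]/10201 = 481/10201 = 0.0472.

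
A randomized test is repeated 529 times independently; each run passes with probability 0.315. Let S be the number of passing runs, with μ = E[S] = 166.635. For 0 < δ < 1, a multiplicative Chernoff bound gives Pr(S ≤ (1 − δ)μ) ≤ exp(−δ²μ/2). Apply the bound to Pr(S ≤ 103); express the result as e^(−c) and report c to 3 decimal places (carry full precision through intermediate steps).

Write 103 = (1 − δ)μ, so δ = 1 − 103/166.635 = 0.3818826…
Then the exponent is δ²μ/2 = (μ − 103)²/(2μ) = 12.150548.

12.151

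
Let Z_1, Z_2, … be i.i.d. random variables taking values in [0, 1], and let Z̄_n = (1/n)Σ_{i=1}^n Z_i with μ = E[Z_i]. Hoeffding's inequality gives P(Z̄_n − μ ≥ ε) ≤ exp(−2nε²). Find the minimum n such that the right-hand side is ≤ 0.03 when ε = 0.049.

Require exp(−2nε²) ≤ 0.03, i.e. 2nε² ≥ ln(1/0.03) = 3.506558.
So n ≥ 3.506558 / (2·0.049²) = 730.229.
The smallest integer n is 731.

731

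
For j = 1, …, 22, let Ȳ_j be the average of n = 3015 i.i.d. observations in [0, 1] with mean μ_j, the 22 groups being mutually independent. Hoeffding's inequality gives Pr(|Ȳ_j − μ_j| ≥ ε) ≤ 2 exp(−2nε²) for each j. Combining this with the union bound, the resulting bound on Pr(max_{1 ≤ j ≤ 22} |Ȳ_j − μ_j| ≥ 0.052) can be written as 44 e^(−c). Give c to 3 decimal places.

16.305

Union bound over the 22 events: Pr(max_{1 ≤ j ≤ 22} |Ȳ_j − μ_j| ≥ 0.052) ≤ 22·2·exp(−2nε²) = 44 exp(−2·3015·0.052²).
So c = 2·3015·0.052² = 16.3051.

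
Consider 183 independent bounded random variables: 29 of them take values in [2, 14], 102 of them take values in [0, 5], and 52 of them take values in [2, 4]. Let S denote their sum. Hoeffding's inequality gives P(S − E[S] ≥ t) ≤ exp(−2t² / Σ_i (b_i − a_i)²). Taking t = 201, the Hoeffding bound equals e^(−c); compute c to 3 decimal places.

11.653

Σ(b_i − a_i)² = 29·12² + 102·5² + 52·2² = 6934.
c = 2t² / 6934 = 2·201² / 6934 = 11.6530.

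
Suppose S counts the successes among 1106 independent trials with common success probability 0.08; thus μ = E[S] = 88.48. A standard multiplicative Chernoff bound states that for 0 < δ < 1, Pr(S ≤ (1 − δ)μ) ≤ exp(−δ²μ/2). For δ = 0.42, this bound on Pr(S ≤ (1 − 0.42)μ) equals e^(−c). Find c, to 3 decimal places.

7.804

c = δ²μ/2 = 0.42²·88.48/2 = 7.8039.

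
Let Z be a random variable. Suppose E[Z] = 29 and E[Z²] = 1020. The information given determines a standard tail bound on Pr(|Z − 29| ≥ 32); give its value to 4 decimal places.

0.1748

The first two moments determine the variance, so Chebyshev's inequality is the sharpest standard bound available.
Var(Z) = E[Z²] − (E[Z])² = 1020 − 841 = 179.
Chebyshev's inequality: Pr(|Z − μ| ≥ t) ≤ Var(Z)/t² = 179/1024 = 0.1748.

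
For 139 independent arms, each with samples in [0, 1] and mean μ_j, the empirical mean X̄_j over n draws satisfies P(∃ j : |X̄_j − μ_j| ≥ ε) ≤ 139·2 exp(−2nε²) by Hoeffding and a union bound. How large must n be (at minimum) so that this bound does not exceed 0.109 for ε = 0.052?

1451

Need 2·139·exp(−2nε²) ≤ 0.109, i.e. exp(−2nε²) ≤ 0.109/278.
So 2nε² ≥ ln(278/0.109) = 7.844029.
Hence n ≥ 7.844029/(2·0.052²) = 1450.449.
The smallest integer n is 1451.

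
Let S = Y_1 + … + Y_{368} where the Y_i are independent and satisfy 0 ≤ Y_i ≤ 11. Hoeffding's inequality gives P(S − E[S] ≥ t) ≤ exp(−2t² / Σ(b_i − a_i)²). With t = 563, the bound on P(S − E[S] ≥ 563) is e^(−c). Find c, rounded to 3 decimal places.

14.237

Σ(b_i − a_i)² = 368·(11)² = 44528.
c = 2t²/44528 = 2·563²/44528 = 14.2368.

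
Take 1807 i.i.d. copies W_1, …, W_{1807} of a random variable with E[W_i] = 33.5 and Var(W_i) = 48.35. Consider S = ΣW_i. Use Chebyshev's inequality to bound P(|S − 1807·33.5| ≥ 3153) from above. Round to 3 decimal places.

0.009

Var(S) = n·Var(W_i) = 1807·48.35 = 87368.45.
Chebyshev: P(|S − 1807·33.5| ≥ 3153) ≤ Var(S)/3153² = 87368.45/9941409 = 0.0088.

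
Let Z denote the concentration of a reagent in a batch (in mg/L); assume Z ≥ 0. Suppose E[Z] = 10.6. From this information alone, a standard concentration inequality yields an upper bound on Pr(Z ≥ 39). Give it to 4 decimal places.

0.2718

Only the mean of a non-negative variable is known, so Markov's inequality is the applicable tail bound.
Markov's inequality: for a non-negative random variable, Pr(Z ≥ a) ≤ E[Z]/a.
Here E[Z] = 10.6 and a = 39, so the bound is 10.6/39 = 0.2718.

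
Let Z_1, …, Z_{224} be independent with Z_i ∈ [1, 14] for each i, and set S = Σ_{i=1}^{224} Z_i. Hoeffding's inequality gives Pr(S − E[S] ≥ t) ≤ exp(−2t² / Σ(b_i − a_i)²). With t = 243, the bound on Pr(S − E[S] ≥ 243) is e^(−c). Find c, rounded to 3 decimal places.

Σ(b_i − a_i)² = 224·(13)² = 37856.
c = 2t²/37856 = 2·243²/37856 = 3.1197.

3.120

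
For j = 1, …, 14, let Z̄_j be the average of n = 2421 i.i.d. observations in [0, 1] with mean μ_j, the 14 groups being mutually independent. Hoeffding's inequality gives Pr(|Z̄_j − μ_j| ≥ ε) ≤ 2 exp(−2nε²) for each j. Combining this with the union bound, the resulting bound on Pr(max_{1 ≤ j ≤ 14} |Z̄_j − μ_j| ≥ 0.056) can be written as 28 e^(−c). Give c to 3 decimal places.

Union bound over the 14 events: Pr(max_{1 ≤ j ≤ 14} |Z̄_j − μ_j| ≥ 0.056) ≤ 14·2·exp(−2nε²) = 28 exp(−2·2421·0.056²).
So c = 2·2421·0.056² = 15.1845.

15.185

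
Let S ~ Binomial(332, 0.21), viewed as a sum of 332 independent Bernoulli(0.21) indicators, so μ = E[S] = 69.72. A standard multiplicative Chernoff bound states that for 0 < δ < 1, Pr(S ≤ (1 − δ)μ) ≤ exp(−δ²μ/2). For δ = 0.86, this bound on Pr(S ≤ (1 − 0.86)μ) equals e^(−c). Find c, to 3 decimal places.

c = δ²μ/2 = 0.86²·69.72/2 = 25.7825.

25.782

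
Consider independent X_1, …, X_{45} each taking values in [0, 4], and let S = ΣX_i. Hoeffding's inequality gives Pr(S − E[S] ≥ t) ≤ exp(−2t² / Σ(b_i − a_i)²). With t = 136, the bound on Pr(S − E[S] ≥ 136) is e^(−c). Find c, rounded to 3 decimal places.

Σ(b_i − a_i)² = 45·(4)² = 720.
c = 2t²/720 = 2·136²/720 = 51.3778.

51.378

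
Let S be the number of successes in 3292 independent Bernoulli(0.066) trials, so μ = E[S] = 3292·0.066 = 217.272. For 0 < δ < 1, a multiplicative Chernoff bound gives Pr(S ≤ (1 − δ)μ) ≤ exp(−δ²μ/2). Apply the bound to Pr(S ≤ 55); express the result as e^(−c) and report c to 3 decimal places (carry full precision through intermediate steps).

60.597

Write 55 = (1 − δ)μ, so δ = 1 − 55/217.272 = 0.7468611…
Then the exponent is δ²μ/2 = (μ − 55)²/(2μ) = 60.597320.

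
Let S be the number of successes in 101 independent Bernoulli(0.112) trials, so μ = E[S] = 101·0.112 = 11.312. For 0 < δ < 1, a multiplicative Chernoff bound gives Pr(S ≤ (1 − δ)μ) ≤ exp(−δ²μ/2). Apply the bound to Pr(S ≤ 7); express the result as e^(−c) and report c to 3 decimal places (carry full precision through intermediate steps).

0.822

Write 7 = (1 − δ)μ, so δ = 1 − 7/11.312 = 0.3811881…
Then the exponent is δ²μ/2 = (μ − 7)²/(2μ) = 0.821842.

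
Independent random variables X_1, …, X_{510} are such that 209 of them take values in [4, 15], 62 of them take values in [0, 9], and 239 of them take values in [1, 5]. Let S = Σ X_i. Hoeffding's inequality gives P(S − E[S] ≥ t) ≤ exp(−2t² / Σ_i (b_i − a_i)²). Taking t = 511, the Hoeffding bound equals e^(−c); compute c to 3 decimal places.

15.299

Σ(b_i − a_i)² = 209·11² + 62·9² + 239·4² = 34135.
c = 2t² / 34135 = 2·511² / 34135 = 15.2993.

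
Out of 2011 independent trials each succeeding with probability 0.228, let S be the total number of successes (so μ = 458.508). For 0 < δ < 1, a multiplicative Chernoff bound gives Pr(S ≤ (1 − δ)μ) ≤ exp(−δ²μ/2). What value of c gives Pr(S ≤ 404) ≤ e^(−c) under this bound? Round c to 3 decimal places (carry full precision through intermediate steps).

Write 404 = (1 − δ)μ, so δ = 1 − 404/458.508 = 0.1188812…
Then the exponent is δ²μ/2 = (μ − 404)²/(2μ) = 3.239989.

3.240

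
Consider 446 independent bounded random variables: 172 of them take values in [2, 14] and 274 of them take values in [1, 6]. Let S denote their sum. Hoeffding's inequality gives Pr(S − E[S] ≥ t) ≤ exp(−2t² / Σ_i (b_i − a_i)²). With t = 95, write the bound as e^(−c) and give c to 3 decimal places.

Σ(b_i − a_i)² = 172·12² + 274·5² = 31618.
c = 2t² / 31618 = 2·95² / 31618 = 0.5709.

0.571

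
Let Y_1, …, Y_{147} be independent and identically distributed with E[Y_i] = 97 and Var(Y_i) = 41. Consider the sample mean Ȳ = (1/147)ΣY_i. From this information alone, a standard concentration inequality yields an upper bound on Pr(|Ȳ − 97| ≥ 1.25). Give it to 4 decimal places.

0.1785

With mean and variance of each term known, Chebyshev's inequality bounds the deviation of the sum (or sample mean).
Var(Ȳ) = Var(Y_i)/n = 41/147 = 0.27891.
Chebyshev: Pr(|Ȳ − 97| ≥ 1.25) ≤ Var(Ȳ)/(1.25)² = 41/(147·1.25²) = 0.1785.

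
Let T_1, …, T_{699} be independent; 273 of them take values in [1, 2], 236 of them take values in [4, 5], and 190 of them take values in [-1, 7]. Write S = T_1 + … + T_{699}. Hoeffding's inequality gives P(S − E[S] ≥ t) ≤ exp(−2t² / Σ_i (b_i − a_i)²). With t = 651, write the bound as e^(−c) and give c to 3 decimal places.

66.904

Σ(b_i − a_i)² = 273·1² + 236·1² + 190·8² = 12669.
c = 2t² / 12669 = 2·651² / 12669 = 66.9036.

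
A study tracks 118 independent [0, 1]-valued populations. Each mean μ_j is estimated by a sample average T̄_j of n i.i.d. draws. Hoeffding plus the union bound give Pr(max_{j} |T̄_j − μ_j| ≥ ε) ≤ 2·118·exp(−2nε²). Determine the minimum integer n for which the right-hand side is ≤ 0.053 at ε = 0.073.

789

Need 2·118·exp(−2nε²) ≤ 0.053, i.e. exp(−2nε²) ≤ 0.053/236.
So 2nε² ≥ ln(236/0.053) = 8.401295.
Hence n ≥ 8.401295/(2·0.073²) = 788.262.
The smallest integer n is 789.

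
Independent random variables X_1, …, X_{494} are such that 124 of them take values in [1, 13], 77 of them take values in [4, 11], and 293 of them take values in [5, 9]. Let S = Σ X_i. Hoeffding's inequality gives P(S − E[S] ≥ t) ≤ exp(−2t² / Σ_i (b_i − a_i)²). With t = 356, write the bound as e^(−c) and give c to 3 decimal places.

Σ(b_i − a_i)² = 124·12² + 77·7² + 293·4² = 26317.
c = 2t² / 26317 = 2·356² / 26317 = 9.6315.

9.631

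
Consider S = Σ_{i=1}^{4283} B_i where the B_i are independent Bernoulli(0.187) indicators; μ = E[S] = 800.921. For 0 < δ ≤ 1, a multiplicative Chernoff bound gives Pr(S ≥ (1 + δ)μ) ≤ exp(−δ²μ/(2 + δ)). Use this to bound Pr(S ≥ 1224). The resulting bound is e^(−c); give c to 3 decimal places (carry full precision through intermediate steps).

Write 1224 = (1 + δ)μ, so δ = 1224/800.921 − 1 = 0.5282406…
Then the exponent is δ²μ/(2 + δ) = (1224 − μ)² / (μ·(2 + δ)) = 88.396456.

88.396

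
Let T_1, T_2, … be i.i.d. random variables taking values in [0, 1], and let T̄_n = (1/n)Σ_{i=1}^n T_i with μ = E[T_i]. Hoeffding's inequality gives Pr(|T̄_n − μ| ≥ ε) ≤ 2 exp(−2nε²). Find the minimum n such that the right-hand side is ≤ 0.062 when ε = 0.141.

Require 2·exp(−2nε²) ≤ 0.062, i.e. 2nε² ≥ ln(2/0.062) = 3.473768.
So n ≥ 3.473768 / (2·0.141²) = 87.364.
The smallest integer n is 88.

88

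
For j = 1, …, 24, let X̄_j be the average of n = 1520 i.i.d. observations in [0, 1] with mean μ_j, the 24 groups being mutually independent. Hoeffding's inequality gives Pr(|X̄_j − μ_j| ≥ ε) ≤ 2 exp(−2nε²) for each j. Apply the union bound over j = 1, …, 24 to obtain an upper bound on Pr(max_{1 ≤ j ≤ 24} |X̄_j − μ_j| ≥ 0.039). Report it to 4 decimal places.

0.4711

Per-experiment Hoeffding bound: 2·exp(−2·1520·0.039²) = 2·exp(−4.62384) = 0.01963.
Union bound over 24 events: 24·0.01963 = 0.47112.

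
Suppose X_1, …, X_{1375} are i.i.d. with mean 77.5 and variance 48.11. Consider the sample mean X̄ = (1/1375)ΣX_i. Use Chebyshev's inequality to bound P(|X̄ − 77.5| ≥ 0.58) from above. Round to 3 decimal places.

Var(X̄) = Var(X_i)/n = 48.11/1375 = 0.034989.
Chebyshev: P(|X̄ − 77.5| ≥ 0.58) ≤ Var(X̄)/(0.58)² = 48.11/(1375·0.58²) = 0.1040.

0.104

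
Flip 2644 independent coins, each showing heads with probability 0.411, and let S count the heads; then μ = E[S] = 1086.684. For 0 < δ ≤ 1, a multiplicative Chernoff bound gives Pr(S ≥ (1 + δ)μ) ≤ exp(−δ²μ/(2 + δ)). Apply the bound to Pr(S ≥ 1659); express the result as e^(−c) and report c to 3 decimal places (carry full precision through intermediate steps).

Write 1659 = (1 + δ)μ, so δ = 1659/1086.684 − 1 = 0.5266628…
Then the exponent is δ²μ/(2 + δ) = (1659 − μ)² / (μ·(2 + δ)) = 119.294720.

119.295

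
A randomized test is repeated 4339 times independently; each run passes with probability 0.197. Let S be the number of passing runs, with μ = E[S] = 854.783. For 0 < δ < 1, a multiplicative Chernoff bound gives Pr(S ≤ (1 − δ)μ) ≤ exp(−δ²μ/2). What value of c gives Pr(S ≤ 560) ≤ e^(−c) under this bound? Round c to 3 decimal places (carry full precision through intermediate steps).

50.830

Write 560 = (1 − δ)μ, so δ = 1 − 560/854.783 = 0.344863…
Then the exponent is δ²μ/2 = (μ − 560)²/(2μ) = 50.829870.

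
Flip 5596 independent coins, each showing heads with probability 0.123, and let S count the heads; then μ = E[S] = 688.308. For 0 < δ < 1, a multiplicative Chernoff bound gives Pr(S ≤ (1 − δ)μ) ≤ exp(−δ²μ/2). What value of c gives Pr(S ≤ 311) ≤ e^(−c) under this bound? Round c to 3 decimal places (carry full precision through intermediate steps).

Write 311 = (1 − δ)μ, so δ = 1 − 311/688.308 = 0.5481674…
Then the exponent is δ²μ/2 = (μ − 311)²/(2μ) = 103.413971.

103.414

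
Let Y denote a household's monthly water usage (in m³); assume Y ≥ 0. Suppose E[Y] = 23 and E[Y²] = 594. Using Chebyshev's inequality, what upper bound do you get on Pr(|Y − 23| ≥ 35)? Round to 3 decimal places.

0.053

Var(Y) = E[Y²] − (E[Y])² = 594 − 529 = 65.
Chebyshev's inequality: Pr(|Y − μ| ≥ t) ≤ Var(Y)/t² = 65/1225 = 0.0531.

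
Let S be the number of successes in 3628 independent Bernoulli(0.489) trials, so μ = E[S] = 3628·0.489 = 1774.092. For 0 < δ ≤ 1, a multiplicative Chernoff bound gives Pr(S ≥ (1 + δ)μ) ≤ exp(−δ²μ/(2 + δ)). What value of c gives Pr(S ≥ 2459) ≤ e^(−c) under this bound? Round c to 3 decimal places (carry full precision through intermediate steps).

110.817

Write 2459 = (1 + δ)μ, so δ = 2459/1774.092 − 1 = 0.3860612…
Then the exponent is δ²μ/(2 + δ) = (2459 − μ)² / (μ·(2 + δ)) = 110.817097.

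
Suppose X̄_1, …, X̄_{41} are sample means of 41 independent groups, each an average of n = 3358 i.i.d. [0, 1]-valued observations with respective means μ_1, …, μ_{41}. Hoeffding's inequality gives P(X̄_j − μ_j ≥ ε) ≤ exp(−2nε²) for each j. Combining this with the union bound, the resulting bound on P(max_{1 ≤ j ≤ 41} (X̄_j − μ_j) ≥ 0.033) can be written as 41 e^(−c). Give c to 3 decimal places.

Union bound over the 41 events: P(max_{1 ≤ j ≤ 41} (X̄_j − μ_j) ≥ 0.033) ≤ 41·exp(−2nε²) = 41 exp(−2·3358·0.033²).
So c = 2·3358·0.033² = 7.3137.

7.314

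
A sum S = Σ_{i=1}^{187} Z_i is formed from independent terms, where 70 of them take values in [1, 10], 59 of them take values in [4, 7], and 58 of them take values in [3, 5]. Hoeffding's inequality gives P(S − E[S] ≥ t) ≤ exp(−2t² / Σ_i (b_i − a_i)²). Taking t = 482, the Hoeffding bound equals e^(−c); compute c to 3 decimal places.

Σ(b_i − a_i)² = 70·9² + 59·3² + 58·2² = 6433.
c = 2t² / 6433 = 2·482² / 6433 = 72.2288.

72.229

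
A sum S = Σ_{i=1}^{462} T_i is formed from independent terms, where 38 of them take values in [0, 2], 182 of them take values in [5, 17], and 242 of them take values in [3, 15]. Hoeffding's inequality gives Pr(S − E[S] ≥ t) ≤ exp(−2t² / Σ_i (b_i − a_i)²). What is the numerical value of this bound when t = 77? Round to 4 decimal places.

Σ(b_i − a_i)² = 38·2² + 182·12² + 242·12² = 61208.
Exponent = 2·77² / 61208 = 0.19373.
Bound = exp(−0.19373) = 0.82388.

0.8239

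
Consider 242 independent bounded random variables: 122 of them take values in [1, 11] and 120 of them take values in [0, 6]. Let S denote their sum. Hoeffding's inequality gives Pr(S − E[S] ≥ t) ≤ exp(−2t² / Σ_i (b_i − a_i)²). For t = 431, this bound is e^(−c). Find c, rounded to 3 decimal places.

22.489

Σ(b_i − a_i)² = 122·10² + 120·6² = 16520.
c = 2t² / 16520 = 2·431² / 16520 = 22.4892.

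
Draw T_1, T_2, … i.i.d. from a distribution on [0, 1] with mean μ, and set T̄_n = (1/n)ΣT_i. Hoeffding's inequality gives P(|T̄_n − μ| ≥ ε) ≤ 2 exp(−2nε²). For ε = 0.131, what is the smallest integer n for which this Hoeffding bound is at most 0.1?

88

Require 2·exp(−2nε²) ≤ 0.1, i.e. 2nε² ≥ ln(2/0.1) = 2.995732.
So n ≥ 2.995732 / (2·0.131²) = 87.283.
The smallest integer n is 88.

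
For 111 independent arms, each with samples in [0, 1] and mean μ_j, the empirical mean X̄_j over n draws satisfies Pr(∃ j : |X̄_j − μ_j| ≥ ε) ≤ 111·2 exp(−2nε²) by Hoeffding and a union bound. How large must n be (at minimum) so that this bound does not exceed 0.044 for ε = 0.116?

Need 2·111·exp(−2nε²) ≤ 0.044, i.e. exp(−2nε²) ≤ 0.044/222.
So 2nε² ≥ ln(222/0.044) = 8.526243.
Hence n ≥ 8.526243/(2·0.116²) = 316.819.
The smallest integer n is 317.

317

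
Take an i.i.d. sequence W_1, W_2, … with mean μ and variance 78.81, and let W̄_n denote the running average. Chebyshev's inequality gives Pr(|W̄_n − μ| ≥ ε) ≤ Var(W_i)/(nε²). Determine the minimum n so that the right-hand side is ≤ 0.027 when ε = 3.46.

Require 78.81/(n·3.46²) ≤ 0.027, i.e. n ≥ 78.81/(0.027·3.46²) = 243.818.
The smallest integer n is 244.

244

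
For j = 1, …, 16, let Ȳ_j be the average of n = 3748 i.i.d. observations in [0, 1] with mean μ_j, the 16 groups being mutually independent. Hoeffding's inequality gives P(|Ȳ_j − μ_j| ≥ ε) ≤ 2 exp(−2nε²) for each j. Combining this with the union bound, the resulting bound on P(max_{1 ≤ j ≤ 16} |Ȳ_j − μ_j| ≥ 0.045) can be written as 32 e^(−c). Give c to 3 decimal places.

15.179

Union bound over the 16 events: P(max_{1 ≤ j ≤ 16} |Ȳ_j − μ_j| ≥ 0.045) ≤ 16·2·exp(−2nε²) = 32 exp(−2·3748·0.045²).
So c = 2·3748·0.045² = 15.1794.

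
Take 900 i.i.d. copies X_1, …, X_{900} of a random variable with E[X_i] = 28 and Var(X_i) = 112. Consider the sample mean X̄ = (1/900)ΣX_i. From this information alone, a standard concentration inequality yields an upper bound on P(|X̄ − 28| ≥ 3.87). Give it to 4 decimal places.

With mean and variance of each term known, Chebyshev's inequality bounds the deviation of the sum (or sample mean).
Var(X̄) = Var(X_i)/n = 112/900 = 0.12444.
Chebyshev: P(|X̄ − 28| ≥ 3.87) ≤ Var(X̄)/(3.87)² = 112/(900·3.87²) = 0.0083.

0.0083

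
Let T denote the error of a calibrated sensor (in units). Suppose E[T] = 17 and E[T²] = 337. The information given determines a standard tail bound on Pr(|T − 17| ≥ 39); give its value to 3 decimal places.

0.032

The first two moments determine the variance, so Chebyshev's inequality is the sharpest standard bound available.
Var(T) = E[T²] − (E[T])² = 337 − 289 = 48.
Chebyshev's inequality: Pr(|T − μ| ≥ t) ≤ Var(T)/t² = 48/1521 = 0.0316.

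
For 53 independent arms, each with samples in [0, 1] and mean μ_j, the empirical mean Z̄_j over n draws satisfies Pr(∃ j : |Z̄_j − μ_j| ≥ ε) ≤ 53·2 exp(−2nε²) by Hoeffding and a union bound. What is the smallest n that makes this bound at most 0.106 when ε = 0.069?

Need 2·53·exp(−2nε²) ≤ 0.106, i.e. exp(−2nε²) ≤ 0.106/106.
So 2nε² ≥ ln(106/0.106) = 6.907755.
Hence n ≥ 6.907755/(2·0.069²) = 725.452.
The smallest integer n is 726.

726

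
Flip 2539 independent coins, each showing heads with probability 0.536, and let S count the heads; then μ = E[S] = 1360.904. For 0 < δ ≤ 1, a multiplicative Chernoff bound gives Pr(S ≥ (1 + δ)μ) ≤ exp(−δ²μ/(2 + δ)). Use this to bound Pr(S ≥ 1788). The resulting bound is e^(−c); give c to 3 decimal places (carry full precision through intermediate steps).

57.928

Write 1788 = (1 + δ)μ, so δ = 1788/1360.904 − 1 = 0.3138326…
Then the exponent is δ²μ/(2 + δ) = (1788 − μ)² / (μ·(2 + δ)) = 57.928407.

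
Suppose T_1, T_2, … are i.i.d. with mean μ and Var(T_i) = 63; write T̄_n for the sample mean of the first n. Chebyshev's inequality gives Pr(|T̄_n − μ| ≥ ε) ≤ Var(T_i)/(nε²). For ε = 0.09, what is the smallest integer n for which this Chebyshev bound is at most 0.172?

45220

Require 63/(n·0.09²) ≤ 0.172, i.e. n ≥ 63/(0.172·0.09²) = 45219.638.
The smallest integer n is 45220.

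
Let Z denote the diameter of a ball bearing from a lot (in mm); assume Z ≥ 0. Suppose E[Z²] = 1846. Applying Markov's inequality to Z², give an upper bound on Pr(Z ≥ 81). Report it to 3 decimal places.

0.281

Since Z ≥ 0, the event {Z ≥ 81} is the same as {Z² ≥ 6561}.
Markov's inequality applied to Z² gives Pr(Z² ≥ 6561) ≤ E[Z²]/6561 = 1846/6561 = 0.2814.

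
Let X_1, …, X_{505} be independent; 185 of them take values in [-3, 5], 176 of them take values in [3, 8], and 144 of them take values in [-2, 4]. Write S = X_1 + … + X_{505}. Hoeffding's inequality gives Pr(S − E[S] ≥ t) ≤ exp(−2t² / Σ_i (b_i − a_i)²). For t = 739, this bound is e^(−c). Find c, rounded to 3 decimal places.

Σ(b_i − a_i)² = 185·8² + 176·5² + 144·6² = 21424.
c = 2t² / 21424 = 2·739² / 21424 = 50.9822.

50.982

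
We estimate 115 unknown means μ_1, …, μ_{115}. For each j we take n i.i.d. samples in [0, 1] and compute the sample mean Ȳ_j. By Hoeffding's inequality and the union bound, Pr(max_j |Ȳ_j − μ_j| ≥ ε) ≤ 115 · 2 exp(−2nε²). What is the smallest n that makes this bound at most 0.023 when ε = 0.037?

3364

Need 2·115·exp(−2nε²) ≤ 0.023, i.e. exp(−2nε²) ≤ 0.023/230.
So 2nε² ≥ ln(230/0.023) = 9.210340.
Hence n ≥ 9.210340/(2·0.037²) = 3363.893.
The smallest integer n is 3364.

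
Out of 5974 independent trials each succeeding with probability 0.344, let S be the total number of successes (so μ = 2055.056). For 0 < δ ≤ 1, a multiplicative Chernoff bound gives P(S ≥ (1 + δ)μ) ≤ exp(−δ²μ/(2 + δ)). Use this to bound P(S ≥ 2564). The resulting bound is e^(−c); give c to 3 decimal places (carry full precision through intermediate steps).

Write 2564 = (1 + δ)μ, so δ = 2564/2055.056 − 1 = 0.2476546…
Then the exponent is δ²μ/(2 + δ) = (2564 − μ)² / (μ·(2 + δ)) = 56.077258.

56.077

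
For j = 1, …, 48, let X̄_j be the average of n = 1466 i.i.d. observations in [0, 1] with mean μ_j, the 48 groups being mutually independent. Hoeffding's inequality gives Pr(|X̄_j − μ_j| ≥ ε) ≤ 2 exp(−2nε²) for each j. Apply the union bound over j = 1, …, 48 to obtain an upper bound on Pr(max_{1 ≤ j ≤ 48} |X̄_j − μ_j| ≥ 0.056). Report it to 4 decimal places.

0.0098

Per-experiment Hoeffding bound: 2·exp(−2·1466·0.056²) = 2·exp(−9.19475) = 0.00020314.
Union bound over 48 events: 48·0.00020314 = 0.00975.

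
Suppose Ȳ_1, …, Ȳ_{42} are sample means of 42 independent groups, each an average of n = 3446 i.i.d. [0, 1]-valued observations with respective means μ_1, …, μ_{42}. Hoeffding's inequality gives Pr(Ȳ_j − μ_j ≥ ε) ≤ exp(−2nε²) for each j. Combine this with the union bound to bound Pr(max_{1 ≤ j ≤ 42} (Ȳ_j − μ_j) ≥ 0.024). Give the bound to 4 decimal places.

0.7928

Per-experiment Hoeffding bound: exp(−2·3446·0.024²) = exp(−3.96979) = 0.018877.
Union bound over 42 events: 42·0.018877 = 0.79285.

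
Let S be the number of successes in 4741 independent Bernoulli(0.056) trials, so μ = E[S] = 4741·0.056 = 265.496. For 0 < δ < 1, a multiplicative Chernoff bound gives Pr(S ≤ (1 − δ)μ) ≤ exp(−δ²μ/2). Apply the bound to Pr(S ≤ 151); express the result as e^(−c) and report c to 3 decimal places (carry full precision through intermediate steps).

24.688

Write 151 = (1 − δ)μ, so δ = 1 − 151/265.496 = 0.4312532…
Then the exponent is δ²μ/2 = (μ − 151)²/(2μ) = 24.688383.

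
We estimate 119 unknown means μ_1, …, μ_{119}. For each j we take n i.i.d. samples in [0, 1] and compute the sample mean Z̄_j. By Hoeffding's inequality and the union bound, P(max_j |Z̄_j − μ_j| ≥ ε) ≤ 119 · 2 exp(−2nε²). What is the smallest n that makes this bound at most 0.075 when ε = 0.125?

259

Need 2·119·exp(−2nε²) ≤ 0.075, i.e. exp(−2nε²) ≤ 0.075/238.
So 2nε² ≥ ln(238/0.075) = 8.062538.
Hence n ≥ 8.062538/(2·0.125²) = 258.001.
The smallest integer n is 259.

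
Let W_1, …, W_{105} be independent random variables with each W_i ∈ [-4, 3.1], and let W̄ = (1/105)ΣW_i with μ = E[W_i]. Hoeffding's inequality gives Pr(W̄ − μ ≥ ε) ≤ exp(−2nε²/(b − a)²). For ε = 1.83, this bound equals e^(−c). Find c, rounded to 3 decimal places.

c = 2nε²/(b − a)² = 2·105·1.83² / 7.1² = 13.9510.

13.951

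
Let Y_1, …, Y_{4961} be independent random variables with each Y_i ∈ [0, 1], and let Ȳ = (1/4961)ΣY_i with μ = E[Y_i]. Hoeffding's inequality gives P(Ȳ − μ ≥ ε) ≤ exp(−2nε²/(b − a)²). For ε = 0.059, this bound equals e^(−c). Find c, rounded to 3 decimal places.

34.538

c = 2nε²/(b − a)² = 2·4961·0.059² / 1² = 34.5385.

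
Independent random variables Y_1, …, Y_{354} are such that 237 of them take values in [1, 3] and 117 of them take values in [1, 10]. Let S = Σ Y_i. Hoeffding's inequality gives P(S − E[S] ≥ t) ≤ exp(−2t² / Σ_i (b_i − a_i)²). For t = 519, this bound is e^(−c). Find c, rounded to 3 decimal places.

Σ(b_i − a_i)² = 237·2² + 117·9² = 10425.
c = 2t² / 10425 = 2·519² / 10425 = 51.6760.

51.676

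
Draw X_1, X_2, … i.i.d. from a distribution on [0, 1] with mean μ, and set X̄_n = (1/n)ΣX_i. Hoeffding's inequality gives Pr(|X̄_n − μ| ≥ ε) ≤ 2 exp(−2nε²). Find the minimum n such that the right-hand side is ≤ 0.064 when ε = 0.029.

2047

Require 2·exp(−2nε²) ≤ 0.064, i.e. 2nε² ≥ ln(2/0.064) = 3.442019.
So n ≥ 3.442019 / (2·0.029²) = 2046.385.
The smallest integer n is 2047.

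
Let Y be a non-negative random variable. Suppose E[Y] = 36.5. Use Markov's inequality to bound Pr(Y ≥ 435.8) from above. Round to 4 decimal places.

Markov's inequality: for a non-negative random variable, Pr(Y ≥ a) ≤ E[Y]/a.
Here E[Y] = 36.5 and a = 435.8, so the bound is 36.5/435.8 = 0.0838.

0.0838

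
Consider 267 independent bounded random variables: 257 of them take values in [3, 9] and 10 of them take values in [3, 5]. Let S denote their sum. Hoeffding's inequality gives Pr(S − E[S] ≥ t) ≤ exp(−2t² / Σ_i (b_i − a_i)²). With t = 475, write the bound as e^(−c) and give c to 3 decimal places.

48.563

Σ(b_i − a_i)² = 257·6² + 10·2² = 9292.
c = 2t² / 9292 = 2·475² / 9292 = 48.5633.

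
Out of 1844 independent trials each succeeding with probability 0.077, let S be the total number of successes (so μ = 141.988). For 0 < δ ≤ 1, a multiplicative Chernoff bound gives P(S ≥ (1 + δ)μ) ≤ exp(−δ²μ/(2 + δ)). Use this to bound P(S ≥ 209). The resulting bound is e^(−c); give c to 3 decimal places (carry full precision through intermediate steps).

12.794

Write 209 = (1 + δ)μ, so δ = 209/141.988 − 1 = 0.4719554…
Then the exponent is δ²μ/(2 + δ) = (209 − μ)² / (μ·(2 + δ)) = 12.794193.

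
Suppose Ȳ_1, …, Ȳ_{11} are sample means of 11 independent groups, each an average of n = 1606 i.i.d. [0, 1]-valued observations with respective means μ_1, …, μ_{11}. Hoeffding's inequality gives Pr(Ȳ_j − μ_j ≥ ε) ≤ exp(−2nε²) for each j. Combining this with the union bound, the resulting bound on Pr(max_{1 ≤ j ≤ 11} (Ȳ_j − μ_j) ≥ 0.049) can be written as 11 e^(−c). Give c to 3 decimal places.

Union bound over the 11 events: Pr(max_{1 ≤ j ≤ 11} (Ȳ_j − μ_j) ≥ 0.049) ≤ 11·exp(−2nε²) = 11 exp(−2·1606·0.049²).
So c = 2·1606·0.049² = 7.7120.

7.712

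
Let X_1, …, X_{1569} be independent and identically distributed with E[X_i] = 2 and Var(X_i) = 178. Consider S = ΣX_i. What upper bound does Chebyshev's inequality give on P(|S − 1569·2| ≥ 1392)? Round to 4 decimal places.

0.1441

Var(S) = n·Var(X_i) = 1569·178 = 279282.
Chebyshev: P(|S − 1569·2| ≥ 1392) ≤ Var(S)/1392² = 279282/1937664 = 0.1441.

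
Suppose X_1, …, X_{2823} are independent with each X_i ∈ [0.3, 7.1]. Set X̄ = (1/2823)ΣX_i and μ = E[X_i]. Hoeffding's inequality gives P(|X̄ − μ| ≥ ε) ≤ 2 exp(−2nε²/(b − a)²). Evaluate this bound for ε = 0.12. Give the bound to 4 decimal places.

Exponent: 2nε²/(b − a)² = 2·2823·0.12² / 6.8² = 1.75827.
Bound = 2·exp(−1.75827) = 0.34469.

0.3447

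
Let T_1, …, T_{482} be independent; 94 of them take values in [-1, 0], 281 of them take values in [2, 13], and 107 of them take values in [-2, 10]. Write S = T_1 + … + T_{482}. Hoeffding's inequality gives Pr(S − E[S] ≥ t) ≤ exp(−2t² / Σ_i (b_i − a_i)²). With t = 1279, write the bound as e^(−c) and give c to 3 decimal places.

66.091

Σ(b_i − a_i)² = 94·1² + 281·11² + 107·12² = 49503.
c = 2t² / 49503 = 2·1279² / 49503 = 66.0906.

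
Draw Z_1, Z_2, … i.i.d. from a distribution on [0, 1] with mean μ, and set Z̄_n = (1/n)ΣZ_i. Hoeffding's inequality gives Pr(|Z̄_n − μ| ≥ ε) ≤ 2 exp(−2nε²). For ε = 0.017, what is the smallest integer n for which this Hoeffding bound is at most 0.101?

Require 2·exp(−2nε²) ≤ 0.101, i.e. 2nε² ≥ ln(2/0.101) = 2.985782.
So n ≥ 2.985782 / (2·0.017²) = 5165.713.
The smallest integer n is 5166.

5166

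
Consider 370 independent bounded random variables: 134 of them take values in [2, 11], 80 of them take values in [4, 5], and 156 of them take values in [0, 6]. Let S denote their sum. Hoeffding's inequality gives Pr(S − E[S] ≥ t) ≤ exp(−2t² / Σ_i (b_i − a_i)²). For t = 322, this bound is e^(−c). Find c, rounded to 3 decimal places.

12.530

Σ(b_i − a_i)² = 134·9² + 80·1² + 156·6² = 16550.
c = 2t² / 16550 = 2·322² / 16550 = 12.5298.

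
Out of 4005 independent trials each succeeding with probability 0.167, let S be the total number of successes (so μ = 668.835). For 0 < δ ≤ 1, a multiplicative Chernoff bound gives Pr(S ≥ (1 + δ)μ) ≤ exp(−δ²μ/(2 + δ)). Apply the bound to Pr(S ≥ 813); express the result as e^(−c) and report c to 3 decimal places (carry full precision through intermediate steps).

Write 813 = (1 + δ)μ, so δ = 813/668.835 − 1 = 0.2155464…
Then the exponent is δ²μ/(2 + δ) = (813 − μ)² / (μ·(2 + δ)) = 14.025548.

14.026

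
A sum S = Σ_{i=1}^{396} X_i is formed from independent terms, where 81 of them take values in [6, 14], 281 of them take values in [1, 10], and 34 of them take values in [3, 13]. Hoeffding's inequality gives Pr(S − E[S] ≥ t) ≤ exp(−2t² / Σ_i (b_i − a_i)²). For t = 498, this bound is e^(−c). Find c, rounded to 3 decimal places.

15.824

Σ(b_i − a_i)² = 81·8² + 281·9² + 34·10² = 31345.
c = 2t² / 31345 = 2·498² / 31345 = 15.8242.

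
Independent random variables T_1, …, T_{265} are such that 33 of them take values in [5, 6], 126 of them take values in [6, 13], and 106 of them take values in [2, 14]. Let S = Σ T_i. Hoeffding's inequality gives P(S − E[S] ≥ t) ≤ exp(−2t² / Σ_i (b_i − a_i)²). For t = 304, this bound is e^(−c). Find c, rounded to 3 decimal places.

8.608

Σ(b_i − a_i)² = 33·1² + 126·7² + 106·12² = 21471.
c = 2t² / 21471 = 2·304² / 21471 = 8.6084.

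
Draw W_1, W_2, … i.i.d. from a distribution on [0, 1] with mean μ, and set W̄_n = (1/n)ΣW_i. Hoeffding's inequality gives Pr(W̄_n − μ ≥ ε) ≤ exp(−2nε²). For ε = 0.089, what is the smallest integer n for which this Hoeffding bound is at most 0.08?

Require exp(−2nε²) ≤ 0.08, i.e. 2nε² ≥ ln(1/0.08) = 2.525729.
So n ≥ 2.525729 / (2·0.089²) = 159.432.
The smallest integer n is 160.

160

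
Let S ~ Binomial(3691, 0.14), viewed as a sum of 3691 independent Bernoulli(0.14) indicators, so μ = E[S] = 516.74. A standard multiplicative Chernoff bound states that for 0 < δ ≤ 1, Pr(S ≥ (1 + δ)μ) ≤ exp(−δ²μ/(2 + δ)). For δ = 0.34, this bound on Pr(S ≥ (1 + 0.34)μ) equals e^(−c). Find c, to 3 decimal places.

25.528

c = δ²μ/(2 + δ) = 0.34²·516.74/(2 + 0.34) = 25.5278.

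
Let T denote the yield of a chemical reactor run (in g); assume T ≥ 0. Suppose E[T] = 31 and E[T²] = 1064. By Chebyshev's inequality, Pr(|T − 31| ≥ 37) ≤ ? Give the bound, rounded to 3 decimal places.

0.075

Var(T) = E[T²] − (E[T])² = 1064 − 961 = 103.
Chebyshev's inequality: Pr(|T − μ| ≥ t) ≤ Var(T)/t² = 103/1369 = 0.0752.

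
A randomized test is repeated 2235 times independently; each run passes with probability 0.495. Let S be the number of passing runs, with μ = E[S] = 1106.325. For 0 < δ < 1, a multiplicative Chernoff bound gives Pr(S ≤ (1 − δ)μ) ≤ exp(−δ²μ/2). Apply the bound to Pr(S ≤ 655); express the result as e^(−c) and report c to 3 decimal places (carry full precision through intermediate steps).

92.059

Write 655 = (1 − δ)μ, so δ = 1 − 655/1106.325 = 0.4079497…
Then the exponent is δ²μ/2 = (μ − 655)²/(2μ) = 92.058959.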